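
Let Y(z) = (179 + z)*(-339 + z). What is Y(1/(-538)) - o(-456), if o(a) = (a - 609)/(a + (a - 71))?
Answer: -17265391231049/284523452 ≈ -60682.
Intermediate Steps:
o(a) = (-609 + a)/(-71 + 2*a) (o(a) = (-609 + a)/(a + (-71 + a)) = (-609 + a)/(-71 + 2*a))
Y(z) = (-339 + z)*(179 + z)
Y(1/(-538)) - o(-456) = (-60681 + (1/(-538))² - 160/(-538)) - (-609 - 456)/(-71 + 2*(-456)) = (-60681 + (-1/538)² - 160*(-1/538)) - (-1065)/(-71 - 912) = (-60681 + 1/289444 + 80/269) - (-1065)/(-983) = -17563665283/289444 - (-1)*(-1065)/983 = -17563665283/289444 - 1*1065/983 = -17563665283/289444 - 1065/983 = -17265391231049/284523452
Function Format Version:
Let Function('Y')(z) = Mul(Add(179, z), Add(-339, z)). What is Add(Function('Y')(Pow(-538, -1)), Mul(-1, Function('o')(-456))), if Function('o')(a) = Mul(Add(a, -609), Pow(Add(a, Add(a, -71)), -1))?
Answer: Rational(-17265391231049, 284523452) ≈ -60682.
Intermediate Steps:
Function('o')(a) = Mul(Pow(Add(-71, Mul(2, a)), -1), Add(-609, a)) (Function('o')(a) = Mul(Add(-609, a), Pow(Add(a, Add(-71, a)), -1)) = Mul(Add(-609, a), Pow(Add(-71, Mul(2, a)), -1)) = Mul(Pow(Add(-71, Mul(2, a)), -1), Add(-609, a)))
Function('Y')(z) = Mul(Add(-339, z), Add(179, z))
Add(Function('Y')(Pow(-538, -1)), Mul(-1, Function('o')(-456))) = Add(Add(-60681, Pow(Pow(-538, -1), 2), Mul(-160, Pow(-538, -1))), Mul(-1, Mul(Pow(Add(-71, Mul(2, -456)), -1), Add(-609, -456)))) = Add(Add(-60681, Pow(Rational(-1, 538), 2), Mul(-160, Rational(-1, 538))), Mul(-1, Mul(Pow(Add(-71, -912), -1), -1065))) = Add(Add(-60681, Rational(1, 289444), Rational(80, 269)), Mul(-1, Mul(Pow(-983, -1), -1065))) = Add(Rational(-17563665283, 289444), Mul(-1, Mul(Rational(-1, 983), -1065))) = Add(Rational(-17563665283, 289444), Mul(-1, Rational(1065, 983))) = Add(Rational(-17563665283, 289444), Rational(-1065, 983)) = Rational(-17265391231049, 284523452)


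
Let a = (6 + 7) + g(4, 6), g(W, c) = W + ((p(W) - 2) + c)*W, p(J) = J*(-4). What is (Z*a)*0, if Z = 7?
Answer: 0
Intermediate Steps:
p(J) = -4*J
g(W, c) = W + W*(-2 + c - 4*W) (g(W, c) = W + ((-4*W - 2) + c)*W = W + ((-2 - 4*W) + c)*W = W + (-2 + c - 4*W)*W = W + W*(-2 + c - 4*W))
a = -31 (a = (6 + 7) + 4*(-1 + 6 - 4*4) = 13 + 4*(-1 + 6 - 16) = 13 + 4*(-11) = 13 - 44 = -31)
(Z*a)*0 = (7*(-31))*0 = -217*0 = 0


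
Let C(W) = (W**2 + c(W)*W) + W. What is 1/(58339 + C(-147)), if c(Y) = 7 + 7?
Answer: 1/77743 ≈ 1.2863e-5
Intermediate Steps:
c(Y) = 14
C(W) = W**2 + 15*W (C(W) = (W**2 + 14*W) + W = W**2 + 15*W)
1/(58339 + C(-147)) = 1/(58339 - 147*(15 - 147)) = 1/(58339 - 147*(-132)) = 1/(58339 + 19404) = 1/77743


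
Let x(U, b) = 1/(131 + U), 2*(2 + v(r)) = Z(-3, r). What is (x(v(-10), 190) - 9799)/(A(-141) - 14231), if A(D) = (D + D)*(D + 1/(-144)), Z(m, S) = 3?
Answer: -20460296/53312817 ≈ -0.38378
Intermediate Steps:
v(r) = -1/2 (v(r) = -2 + (1/2)*3 = -2 + 3/2 = -1/2)
A(D) = 2*D*(-1/144 + D) (A(D) = (2*D)*(D - 1/144) = (2*D)*(-1/144 + D) = 2*D*(-1/144 + D))
(x(v(-10), 190) - 9799)/(A(-141) - 14231) = (1/(131 - 1/2) - 9799)/((1/72)*(-141)*(-1 + 144*(-141)) - 14231) = (1/(261/2) - 9799)/((1/72)*(-141)*(-1 - 20304) - 14231) = (2/261 - 9799)/((1/72)*(-141)*(-20305) - 14231) = -2557537/(261*(954335/24 - 14231)) = -2557537/(261*612791/24) = -2557537/261*24/612791 = -20460296/53312817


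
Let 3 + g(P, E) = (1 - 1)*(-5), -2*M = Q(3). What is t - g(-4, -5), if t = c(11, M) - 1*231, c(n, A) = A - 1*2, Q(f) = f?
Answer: -463/2 ≈ -231.50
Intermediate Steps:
M = -3/2 (M = -1/2*3 = -3/2 ≈ -1.5000)
c(n, A) = -2 + A (c(n, A) = A - 2 = -2 + A)
g(P, E) = -3 (g(P, E) = -3 + (1 - 1)*(-5) = -3 + 0*(-5) = -3 + 0 = -3)
t = -469/2 (t = (-2 - 3/2) - 1*231 = -7/2 - 231 = -469/2 ≈ -234.50)
t - g(-4, -5) = -469/2 - 1*(-3) = -469/2 + 3 = -463/2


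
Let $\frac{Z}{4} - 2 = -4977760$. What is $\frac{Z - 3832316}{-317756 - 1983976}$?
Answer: $\frac{5935837}{575433} \approx 10.315$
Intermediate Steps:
$Z = -19911032$ ($Z = 8 + 4 \left(-4977760\right) = 8 - 19911040 = -19911032$)
$\frac{Z - 3832316}{-317756 - 1983976} = \frac{-19911032 - 3832316}{-317756 - 1983976} = - \frac{23743348}{-2301732} = \left(-23743348\right) \left(- \frac{1}{2301732}\right) = \frac{5935837}{575433}$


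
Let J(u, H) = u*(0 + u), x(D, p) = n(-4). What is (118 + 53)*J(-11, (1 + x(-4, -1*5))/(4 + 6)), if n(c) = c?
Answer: 20691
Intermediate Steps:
x(D, p) = -4
J(u, H) = u² (J(u, H) = u*u = u²)
(118 + 53)*J(-11, (1 + x(-4, -1*5))/(4 + 6)) = (118 + 53)*(-11)² = 171*121 = 20691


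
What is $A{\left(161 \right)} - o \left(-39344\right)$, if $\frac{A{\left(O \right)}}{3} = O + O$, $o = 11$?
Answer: $433750$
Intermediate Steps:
$A{\left(O \right)} = 6 O$ ($A{\left(O \right)} = 3 \left(O + O\right) = 3 \cdot 2 O = 6 O$)
$A{\left(161 \right)} - o \left(-39344\right) = 6 \cdot 161 - 11 \left(-39344\right) = 966 - -432784 = 966 + 432784 = 433750$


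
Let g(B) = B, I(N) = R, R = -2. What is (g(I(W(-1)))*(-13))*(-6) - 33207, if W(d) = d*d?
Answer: -33363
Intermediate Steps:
W(d) = d²
I(N) = -2
(g(I(W(-1)))*(-13))*(-6) - 33207 = -2*(-13)*(-6) - 33207 = 26*(-6) - 33207 = -156 - 33207 = -33363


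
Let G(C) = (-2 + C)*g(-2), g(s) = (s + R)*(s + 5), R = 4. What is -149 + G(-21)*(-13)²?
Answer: -23471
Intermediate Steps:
g(s) = (4 + s)*(5 + s) (g(s) = (s + 4)*(s + 5) = (4 + s)*(5 + s))
G(C) = -12 + 6*C (G(C) = (-2 + C)*(20 + (-2)² + 9*(-2)) = (-2 + C)*(20 + 4 - 18) = (-2 + C)*6 = -12 + 6*C)
-149 + G(-21)*(-13)² = -149 + (-12 + 6*(-21))*(-13)² = -149 + (-12 - 126)*169 = -149 - 138*169 = -149 - 23322 = -23471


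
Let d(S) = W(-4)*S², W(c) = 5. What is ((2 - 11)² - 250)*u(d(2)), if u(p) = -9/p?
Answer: 1521/20 ≈ 76.050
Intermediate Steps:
d(S) = 5*S²
((2 - 11)² - 250)*u(d(2)) = ((2 - 11)² - 250)*(-9/(5*2²)) = ((-9)² - 250)*(-9/(5*4)) = (81 - 250)*(-9/20) = -(-1521)/20 = -169*(-9/20) = 1521/20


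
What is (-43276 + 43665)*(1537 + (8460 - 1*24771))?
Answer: -5747086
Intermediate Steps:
(-43276 + 43665)*(1537 + (8460 - 1*24771)) = 389*(1537 + (8460 - 24771)) = 389*(1537 - 16311) = 389*(-14774) = -5747086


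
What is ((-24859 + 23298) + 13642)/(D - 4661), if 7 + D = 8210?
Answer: 12081/3542 ≈ 3.4108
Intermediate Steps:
D = 8203 (D = -7 + 8210 = 8203)
((-24859 + 23298) + 13642)/(D - 4661) = ((-24859 + 23298) + 13642)/(8203 - 4661) = (-1561 + 13642)/3542 = 12081*(1/3542) = 12081/3542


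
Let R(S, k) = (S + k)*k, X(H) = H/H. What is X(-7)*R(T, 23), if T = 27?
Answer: 1150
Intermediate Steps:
X(H) = 1
R(S, k) = k*(S + k)
X(-7)*R(T, 23) = 1*(23*(27 + 23)) = 1*(23*50) = 1*1150 = 1150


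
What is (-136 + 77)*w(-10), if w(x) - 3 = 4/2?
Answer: -295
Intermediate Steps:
w(x) = 5 (w(x) = 3 + 4/2 = 3 + 4*(½) = 3 + 2 = 5)
(-136 + 77)*w(-10) = (-136 + 77)*5 = -59*5 = -295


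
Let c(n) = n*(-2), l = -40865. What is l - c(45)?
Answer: -40775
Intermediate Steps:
c(n) = -2*n
l - c(45) = -40865 - (-2)*45 = -40865 - 1*(-90) = -40865 + 90 = -40775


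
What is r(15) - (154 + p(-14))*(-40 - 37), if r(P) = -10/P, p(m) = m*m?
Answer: 80848/3 ≈ 26949.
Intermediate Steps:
p(m) = m²
r(15) - (154 + p(-14))*(-40 - 37) = -10/15 - (154 + (-14)²)*(-40 - 37) = -10*1/15 - (154 + 196)*(-77) = -⅔ - 350*(-77) = -⅔ - 1*(-26950) = -⅔ + 26950 = 80848/3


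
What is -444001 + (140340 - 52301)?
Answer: -355962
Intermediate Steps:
-444001 + (140340 - 52301) = -444001 + 88039 = -355962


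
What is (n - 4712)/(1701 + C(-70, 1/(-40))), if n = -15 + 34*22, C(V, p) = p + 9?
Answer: -159160/68399 ≈ -2.3269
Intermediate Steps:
C(V, p) = 9 + p
n = 733 (n = -15 + 748 = 733)
(n - 4712)/(1701 + C(-70, 1/(-40))) = (733 - 4712)/(1701 + (9 + 1/(-40))) = -3979/(1701 + (9 - 1/40)) = -3979/(1701 + 359/40) = -3979/68399/40 = -3979*40/68399 = -159160/68399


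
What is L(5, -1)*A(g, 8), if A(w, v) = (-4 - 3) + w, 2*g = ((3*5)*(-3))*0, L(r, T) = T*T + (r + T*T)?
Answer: -49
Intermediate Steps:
L(r, T) = r + 2*T² (L(r, T) = T² + (r + T²) = r + 2*T²)
g = 0 (g = (((3*5)*(-3))*0)/2 = ((15*(-3))*0)/2 = (-45*0)/2 = (½)*0 = 0)
A(w, v) = -7 + w
L(5, -1)*A(g, 8) = (5 + 2*(-1)²)*(-7 + 0) = (5 + 2*1)*(-7) = (5 + 2)*(-7) = 7*(-7) = -49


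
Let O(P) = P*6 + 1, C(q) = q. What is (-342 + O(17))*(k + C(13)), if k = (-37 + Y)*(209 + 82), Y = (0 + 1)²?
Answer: 2500657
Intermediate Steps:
Y = 1 (Y = 1² = 1)
k = -10476 (k = (-37 + 1)*(209 + 82) = -36*291 = -10476)
O(P) = 1 + 6*P (O(P) = 6*P + 1 = 1 + 6*P)
(-342 + O(17))*(k + C(13)) = (-342 + (1 + 6*17))*(-10476 + 13) = (-342 + (1 + 102))*(-10463) = (-342 + 103)*(-10463) = -239*(-10463) = 2500657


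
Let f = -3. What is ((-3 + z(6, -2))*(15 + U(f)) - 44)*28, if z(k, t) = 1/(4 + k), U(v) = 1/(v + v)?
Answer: -36547/15 ≈ -2436.5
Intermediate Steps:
U(v) = 1/(2*v)
((-3 + z(6, -2))*(15 + U(f)) - 44)*28 = ((-3 + 1/(4 + 6))*(15 + (½)/(-3)) - 44)*28 = ((-3 + 1/10)*(15 + (½)*(-⅓)) - 44)*28 = ((-3 + ⅒)*(15 - ⅙) - 44)*28 = (-29/10*89/6 - 44)*28 = (-2581/60 - 44)*28 = -5221/60*28 = -36547/15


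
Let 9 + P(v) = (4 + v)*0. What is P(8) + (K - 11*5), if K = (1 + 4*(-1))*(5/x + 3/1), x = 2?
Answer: -161/2 ≈ -80.500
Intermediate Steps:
P(v) = -9 (P(v) = -9 + (4 + v)*0 = -9 + 0 = -9)
K = -33/2 (K = (1 + 4*(-1))*(5/2 + 3/1) = (1 - 4)*(5*(½) + 3*1) = -3*(5/2 + 3) = -3*11/2 = -33/2 ≈ -16.500)
P(8) + (K - 11*5) = -9 + (-33/2 - 11*5) = -9 + (-33/2 - 55) = -9 - 143/2 = -161/2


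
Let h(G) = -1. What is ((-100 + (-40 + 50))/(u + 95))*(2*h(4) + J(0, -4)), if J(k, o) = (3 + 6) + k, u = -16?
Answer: -630/79 ≈ -7.9747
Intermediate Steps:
J(k, o) = 9 + k
((-100 + (-40 + 50))/(u + 95))*(2*h(4) + J(0, -4)) = ((-100 + (-40 + 50))/(-16 + 95))*(2*(-1) + (9 + 0)) = ((-100 + 10)/79)*(-2 + 9) = -90*1/79*7 = -90/79*7 = -630/79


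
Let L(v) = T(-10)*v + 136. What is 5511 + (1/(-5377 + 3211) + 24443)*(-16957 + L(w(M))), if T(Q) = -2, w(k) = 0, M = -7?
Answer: -296850433017/722 ≈ -4.1115e+8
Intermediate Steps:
L(v) = 136 - 2*v (L(v) = -2*v + 136 = 136 - 2*v)
5511 + (1/(-5377 + 3211) + 24443)*(-16957 + L(w(M))) = 5511 + (1/(-5377 + 3211) + 24443)*(-16957 + (136 - 2*0)) = 5511 + (1/(-2166) + 24443)*(-16957 + (136 + 0)) = 5511 + (-1/2166 + 24443)*(-16957 + 136) = 5511 + (52943537/2166)*(-16821) = 5511 - 296854411959/722 = -296850433017/722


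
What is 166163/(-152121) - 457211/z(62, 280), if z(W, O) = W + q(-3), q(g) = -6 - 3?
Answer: -69560201170/8062413 ≈ -8627.7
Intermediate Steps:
q(g) = -9
z(W, O) = -9 + W (z(W, O) = W - 9 = -9 + W)
166163/(-152121) - 457211/z(62, 280) = 166163/(-152121) - 457211/(-9 + 62) = 166163*(-1/152121) - 457211/53 = -166163/152121 - 457211*1/53 = -166163/152121 - 457211/53 = -69560201170/8062413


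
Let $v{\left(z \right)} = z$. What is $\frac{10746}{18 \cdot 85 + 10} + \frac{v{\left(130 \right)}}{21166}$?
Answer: $\frac{56912509}{8148910} \approx 6.9841$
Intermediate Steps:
$\frac{10746}{18 \cdot 85 + 10} + \frac{v{\left(130 \right)}}{21166} = \frac{10746}{18 \cdot 85 + 10} + \frac{130}{21166} = \frac{10746}{1530 + 10} + 130 \cdot \frac{1}{21166} = \frac{10746}{1540} + \frac{65}{10583} = 10746 \cdot \frac{1}{1540} + \frac{65}{10583} = \frac{5373}{770} + \frac{65}{10583} = \frac{56912509}{8148910}$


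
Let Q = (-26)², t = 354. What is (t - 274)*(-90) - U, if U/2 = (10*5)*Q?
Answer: -74800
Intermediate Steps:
Q = 676
U = 67600 (U = 2*((10*5)*676) = 2*(50*676) = 2*33800 = 67600)
(t - 274)*(-90) - U = (354 - 274)*(-90) - 1*67600 = 80*(-90) - 67600 = -7200 - 67600 = -74800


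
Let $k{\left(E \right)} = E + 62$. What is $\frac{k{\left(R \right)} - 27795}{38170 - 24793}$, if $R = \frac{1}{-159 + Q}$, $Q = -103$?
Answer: $- \frac{7266047}{3504774} \approx -2.0732$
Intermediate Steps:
$R = - \frac{1}{262}$ ($R = \frac{1}{-159 - 103} = \frac{1}{-262} = - \frac{1}{262} \approx -0.0038168$)
$k{\left(E \right)} = 62 + E$
$\frac{k{\left(R \right)} - 27795}{38170 - 24793} = \frac{\left(62 - \frac{1}{262}\right) - 27795}{38170 - 24793} = \frac{\frac{16243}{262} - 27795}{13377} = \left(- \frac{7266047}{262}\right) \frac{1}{13377} = - \frac{7266047}{3504774}$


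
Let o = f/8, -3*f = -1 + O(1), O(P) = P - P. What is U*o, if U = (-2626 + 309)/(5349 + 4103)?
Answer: -2317/226848 ≈ -0.010214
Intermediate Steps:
O(P) = 0
f = ⅓ (f = -(-1 + 0)/3 = -⅓*(-1) = ⅓ ≈ 0.33333)
o = 1/24 (o = (⅓)/8 = (⅓)*(⅛) = 1/24 ≈ 0.041667)
U = -2317/9452 ≈ -0.24513
U*o = -2317/9452*1/24 = -2317/226848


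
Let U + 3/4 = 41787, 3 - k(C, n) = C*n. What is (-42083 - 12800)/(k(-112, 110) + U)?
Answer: -219532/216437 ≈ -1.0143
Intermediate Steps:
k(C, n) = 3 - C*n
U = 167145/4 (U = -¾ + 41787 = 167145/4 ≈ 41786.)
(-42083 - 12800)/(k(-112, 110) + U) = (-42083 - 12800)/((3 - 1*(-112)*110) + 167145/4) = -54883/((3 + 12320) + 167145/4) = -54883/(12323 + 167145/4) = -54883/216437/4 = -54883*4/216437 = -219532/216437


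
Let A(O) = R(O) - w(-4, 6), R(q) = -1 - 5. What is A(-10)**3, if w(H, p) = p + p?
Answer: -5832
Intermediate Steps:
w(H, p) = 2*p
R(q) = -6
A(O) = -18 (A(O) = -6 - 2*6 = -6 - 1*12 = -6 - 12 = -18)
A(-10)**3 = (-18)**3 = -5832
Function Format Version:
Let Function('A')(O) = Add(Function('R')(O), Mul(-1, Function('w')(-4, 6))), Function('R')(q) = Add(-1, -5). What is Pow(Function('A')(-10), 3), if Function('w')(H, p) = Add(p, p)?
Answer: -5832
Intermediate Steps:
Function('w')(H, p) = Mul(2, p)
Function('R')(q) = -6
Function('A')(O) = -18 (Function('A')(O) = Add(-6, Mul(-1, Mul(2, 6))) = Add(-6, Mul(-1, 12)) = Add(-6, -12) = -18)
Pow(Function('A')(-10), 3) = Pow(-18, 3) = -5832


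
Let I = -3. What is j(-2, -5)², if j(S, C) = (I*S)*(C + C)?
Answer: 3600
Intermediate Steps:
j(S, C) = -6*C*S (j(S, C) = (-3*S)*(C + C) = (-3*S)*(2*C) = -6*C*S)
j(-2, -5)² = (-6*(-5)*(-2))² = (-60)² = 3600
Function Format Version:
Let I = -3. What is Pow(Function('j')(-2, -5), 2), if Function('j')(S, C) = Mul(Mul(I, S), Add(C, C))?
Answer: 3600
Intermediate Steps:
Function('j')(S, C) = Mul(-6, C, S) (Function('j')(S, C) = Mul(Mul(-3, S), Add(C, C)) = Mul(Mul(-3, S), Mul(2, C)) = Mul(-6, C, S))
Pow(Function('j')(-2, -5), 2) = Pow(Mul(-6, -5, -2), 2) = Pow(-60, 2) = 3600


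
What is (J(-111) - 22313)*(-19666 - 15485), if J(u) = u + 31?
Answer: 787136343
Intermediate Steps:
J(u) = 31 + u
(J(-111) - 22313)*(-19666 - 15485) = ((31 - 111) - 22313)*(-19666 - 15485) = (-80 - 22313)*(-35151) = -22393*(-35151) = 787136343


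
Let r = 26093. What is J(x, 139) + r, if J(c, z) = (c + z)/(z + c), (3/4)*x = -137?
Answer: 26094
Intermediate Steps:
x = -548/3 (x = (4/3)*(-137) = -548/3 ≈ -182.67)
J(c, z) = 1 (J(c, z) = (c + z)/(c + z) = 1)
J(x, 139) + r = 1 + 26093 = 26094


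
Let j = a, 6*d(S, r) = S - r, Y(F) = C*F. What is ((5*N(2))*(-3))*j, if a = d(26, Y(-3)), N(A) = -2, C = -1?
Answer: 115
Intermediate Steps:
Y(F) = -F
d(S, r) = -r/6 + S/6 (d(S, r) = (S - r)/6 = -r/6 + S/6)
a = 23/6 (a = -(-1)*(-3)/6 + (1/6)*26 = -1/6*3 + 13/3 = -1/2 + 13/3 = 23/6 ≈ 3.8333)
j = 23/6 ≈ 3.8333
((5*N(2))*(-3))*j = ((5*(-2))*(-3))*(23/6) = -10*(-3)*(23/6) = 30*(23/6) = 115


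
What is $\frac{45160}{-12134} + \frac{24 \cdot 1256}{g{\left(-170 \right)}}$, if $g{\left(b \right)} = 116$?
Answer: $\frac{45066092}{175943} \approx 256.14$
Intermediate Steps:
$\frac{45160}{-12134} + \frac{24 \cdot 1256}{g{\left(-170 \right)}} = \frac{45160}{-12134} + \frac{24 \cdot 1256}{116} = 45160 \left(- \frac{1}{12134}\right) + 30144 \cdot \frac{1}{116} = - \frac{22580}{6067} + \frac{7536}{29} = \frac{45066092}{175943}$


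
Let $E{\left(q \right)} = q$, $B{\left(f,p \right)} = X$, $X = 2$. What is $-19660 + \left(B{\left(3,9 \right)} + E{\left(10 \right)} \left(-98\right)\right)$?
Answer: $-20638$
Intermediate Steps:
$B{\left(f,p \right)} = 2$
$-19660 + \left(B{\left(3,9 \right)} + E{\left(10 \right)} \left(-98\right)\right) = -19660 + \left(2 + 10 \left(-98\right)\right) = -19660 + \left(2 - 980\right) = -19660 - 978 = -20638$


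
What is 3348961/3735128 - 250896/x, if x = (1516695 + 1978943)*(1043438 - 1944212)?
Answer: 28347155281349285/31615848617621688 ≈ 0.89661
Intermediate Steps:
x = -3148779823812 (x = 3495638*(-900774) = -3148779823812)
3348961/3735128 - 250896/x = 3348961/3735128 - 250896/(-3148779823812) = 3348961*(1/3735128) - 250896*(-1/3148779823812) = 108031/120488 + 20908/262398318651 = 28347155281349285/31615848617621688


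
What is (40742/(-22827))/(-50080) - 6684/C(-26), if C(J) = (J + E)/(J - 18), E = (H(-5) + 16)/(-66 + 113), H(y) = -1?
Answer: -7900783070269163/689906812560 ≈ -11452.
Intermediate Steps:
E = 15/47 (E = (-1 + 16)/(-66 + 113) = 15/47 ≈ 0.31915)
C(J) = (15/47 + J)/(-18 + J) (C(J) = (J + 15/47)/(J - 18) = (15/47 + J)/(-18 + J))
(40742/(-22827))/(-50080) - 6684/C(-26) = (40742/(-22827))/(-50080) - 6684*(-18 - 26)/(15/47 - 26) = (40742*(-1/22827))*(-1/50080) - 6684/(-1207/47/(-44)) = -40742/22827*(-1/50080) - 6684/((-1/44*(-1207/47))) = 20371/571588080 - 6684/1207/2068 = 20371/571588080 - 6684*2068/1207 = 20371/571588080 - 13822512/1207 = -7900783070269163/689906812560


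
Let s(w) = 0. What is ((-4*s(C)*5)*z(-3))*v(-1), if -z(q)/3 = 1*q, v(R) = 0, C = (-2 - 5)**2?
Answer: 0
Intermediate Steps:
C = 49 (C = (-7)**2 = 49)
z(q) = -3*q
((-4*s(C)*5)*z(-3))*v(-1) = ((-4*0*5)*(-3*(-3)))*0 = ((0*5)*9)*0 = (0*9)*0 = 0*0 = 0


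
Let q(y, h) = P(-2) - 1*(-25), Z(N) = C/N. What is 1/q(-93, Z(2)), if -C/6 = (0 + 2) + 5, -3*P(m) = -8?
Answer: 3/83 ≈ 0.036145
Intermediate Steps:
P(m) = 8/3 (P(m) = -1/3*(-8) = 8/3)
C = -42 (C = -6*((0 + 2) + 5) = -6*(2 + 5) = -6*7 = -42)
Z(N) = -42/N
q(y, h) = 83/3 (q(y, h) = 8/3 - 1*(-25) = 8/3 + 25 = 83/3)
1/q(-93, Z(2)) = 1/(83/3) = 3/83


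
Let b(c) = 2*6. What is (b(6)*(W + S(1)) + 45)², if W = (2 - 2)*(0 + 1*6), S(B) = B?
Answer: 3249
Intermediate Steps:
b(c) = 12
W = 0 (W = 0*(0 + 6) = 0*6 = 0)
(b(6)*(W + S(1)) + 45)² = (12*(0 + 1) + 45)² = (12*1 + 45)² = (12 + 45)² = 57² = 3249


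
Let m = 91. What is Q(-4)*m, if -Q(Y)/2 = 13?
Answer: -2366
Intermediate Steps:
Q(Y) = -26 (Q(Y) = -2*13 = -26)
Q(-4)*m = -26*91 = -2366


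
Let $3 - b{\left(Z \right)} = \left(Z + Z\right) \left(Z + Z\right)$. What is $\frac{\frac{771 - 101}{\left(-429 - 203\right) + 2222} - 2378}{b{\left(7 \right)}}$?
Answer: $\frac{378035}{30687} \approx 12.319$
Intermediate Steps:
$b{\left(Z \right)} = 3 - 4 Z^{2}$ ($b{\left(Z \right)} = 3 - \left(Z + Z\right) \left(Z + Z\right) = 3 - 2 Z 2 Z = 3 - 4 Z^{2}$)
$\frac{\frac{771 - 101}{\left(-429 - 203\right) + 2222} - 2378}{b{\left(7 \right)}} = \frac{\frac{771 - 101}{\left(-429 - 203\right) + 2222} - 2378}{3 - 4 \cdot 7^{2}} = \frac{\frac{670}{\left(-429 - 203\right) + 2222} - 2378}{3 - 196} = \frac{\frac{670}{-632 + 2222} - 2378}{3 - 196} = \frac{\frac{670}{1590} - 2378}{-193} = \left(670 \cdot \frac{1}{1590} - 2378\right) \left(- \frac{1}{193}\right) = \left(\frac{67}{159} - 2378\right) \left(- \frac{1}{193}\right) = \left(- \frac{378035}{159}\right) \left(- \frac{1}{193}\right) = \frac{378035}{30687}$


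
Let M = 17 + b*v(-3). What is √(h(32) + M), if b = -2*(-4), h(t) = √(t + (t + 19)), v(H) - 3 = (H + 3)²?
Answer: √(41 + √83) ≈ 7.0789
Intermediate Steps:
v(H) = 3 + (3 + H)² (v(H) = 3 + (H + 3)² = 3 + (3 + H)²)
h(t) = √(19 + 2*t) (h(t) = √(t + (19 + t)) = √(19 + 2*t))
b = 8
M = 41 (M = 17 + 8*(3 + (3 - 3)²) = 17 + 8*(3 + 0²) = 17 + 8*(3 + 0) = 17 + 8*3 = 17 + 24 = 41)
√(h(32) + M) = √(√(19 + 2*32) + 41) = √(√(19 + 64) + 41) = √(√83 + 41) = √(41 + √83)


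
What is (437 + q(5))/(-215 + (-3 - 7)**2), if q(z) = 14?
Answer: -451/115 ≈ -3.9217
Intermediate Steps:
(437 + q(5))/(-215 + (-3 - 7)**2) = (437 + 14)/(-215 + (-3 - 7)**2) = 451/(-215 + (-10)**2) = 451/(-215 + 100) = 451/(-115) = 451*(-1/115) = -451/115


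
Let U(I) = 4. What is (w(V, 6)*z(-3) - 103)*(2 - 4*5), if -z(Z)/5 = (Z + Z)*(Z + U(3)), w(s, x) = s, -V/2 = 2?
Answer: 4014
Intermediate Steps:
V = -4 (V = -2*2 = -4)
z(Z) = -10*Z*(4 + Z) (z(Z) = -5*(Z + Z)*(Z + 4) = -5*2*Z*(4 + Z) = -10*Z*(4 + Z))
(w(V, 6)*z(-3) - 103)*(2 - 4*5) = (-(-40)*(-3)*(4 - 3) - 103)*(2 - 4*5) = (-(-40)*(-3) - 103)*(2 - 20) = (-4*30 - 103)*(-18) = (-120 - 103)*(-18) = -223*(-18) = 4014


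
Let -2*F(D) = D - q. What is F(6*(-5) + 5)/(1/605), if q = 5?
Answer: 9075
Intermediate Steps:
F(D) = 5/2 - D/2 (F(D) = -(D - 1*5)/2 = -(D - 5)/2 = -(-5 + D)/2 = 5/2 - D/2)
F(6*(-5) + 5)/(1/605) = (5/2 - (6*(-5) + 5)/2)/(1/605) = (5/2 - (-30 + 5)/2)/(1/605) = (5/2 - ½*(-25))*605 = (5/2 + 25/2)*605 = 15*605 = 9075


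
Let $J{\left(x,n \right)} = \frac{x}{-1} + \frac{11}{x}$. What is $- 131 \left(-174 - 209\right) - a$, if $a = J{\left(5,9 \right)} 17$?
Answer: $\frac{251103}{5} \approx 50221.0$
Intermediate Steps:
$J{\left(x,n \right)} = - x + \frac{11}{x}$ ($J{\left(x,n \right)} = x \left(-1\right) + \frac{11}{x} = - x + \frac{11}{x}$)
$a = - \frac{238}{5}$ ($a = \left(\left(-1\right) 5 + \frac{11}{5}\right) 17 = \left(-5 + 11 \cdot \frac{1}{5}\right) 17 = \left(-5 + \frac{11}{5}\right) 17 = \left(- \frac{14}{5}\right) 17 = - \frac{238}{5} \approx -47.6$)
$- 131 \left(-174 - 209\right) - a = - 131 \left(-174 - 209\right) - - \frac{238}{5} = \left(-131\right) \left(-383\right) + \frac{238}{5} = 50173 + \frac{238}{5} = \frac{251103}{5}$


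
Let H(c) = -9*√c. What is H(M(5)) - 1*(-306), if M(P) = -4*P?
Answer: 306 - 18*I*√5 ≈ 306.0 - 40.249*I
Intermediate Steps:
H(M(5)) - 1*(-306) = -9*2*I*√5 - 1*(-306) = -18*I*√5 + 306 = 306 - 18*I*√5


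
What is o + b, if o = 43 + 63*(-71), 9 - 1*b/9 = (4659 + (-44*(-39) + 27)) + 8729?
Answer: -140528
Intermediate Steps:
b = -136098 (b = 81 - 9*((4659 + (-44*(-39) + 27)) + 8729) = 81 - 9*((4659 + (1716 + 27)) + 8729) = 81 - 9*((4659 + 1743) + 8729) = 81 - 9*(6402 + 8729) = 81 - 9*15131 = 81 - 136179 = -136098)
o = -4430 (o = 43 - 4473 = -4430)
o + b = -4430 - 136098 = -140528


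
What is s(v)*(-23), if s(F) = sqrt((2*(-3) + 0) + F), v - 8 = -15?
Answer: -23*I*sqrt(13) ≈ -82.928*I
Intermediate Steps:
v = -7 (v = 8 - 15 = -7)
s(F) = sqrt(-6 + F) (s(F) = sqrt((-6 + 0) + F) = sqrt(-6 + F))
s(v)*(-23) = sqrt(-6 - 7)*(-23) = sqrt(-13)*(-23) = (I*sqrt(13))*(-23) = -23*I*sqrt(13)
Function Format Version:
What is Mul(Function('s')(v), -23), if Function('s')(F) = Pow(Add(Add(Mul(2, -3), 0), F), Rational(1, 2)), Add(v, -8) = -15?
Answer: Mul(-23, I, Pow(13, Rational(1, 2))) ≈ Mul(-82.928, I)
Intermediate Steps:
v = -7 (v = Add(8, -15) = -7)
Function('s')(F) = Pow(Add(-6, F), Rational(1, 2)) (Function('s')(F) = Pow(Add(Add(-6, 0), F), Rational(1, 2)) = Pow(Add(-6, F), Rational(1, 2)))
Mul(Function('s')(v), -23) = Mul(Pow(Add(-6, -7), Rational(1, 2)), -23) = Mul(Pow(-13, Rational(1, 2)), -23) = Mul(Mul(I, Pow(13, Rational(1, 2))), -23) = Mul(-23, I, Pow(13, Rational(1, 2)))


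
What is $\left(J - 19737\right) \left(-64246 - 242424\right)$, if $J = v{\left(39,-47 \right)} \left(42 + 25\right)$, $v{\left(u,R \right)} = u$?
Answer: $5251417080$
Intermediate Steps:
$J = 2613$ ($J = 39 \left(42 + 25\right) = 39 \cdot 67 = 2613$)
$\left(J - 19737\right) \left(-64246 - 242424\right) = \left(2613 - 19737\right) \left(-64246 - 242424\right) = \left(-17124\right) \left(-306670\right) = 5251417080$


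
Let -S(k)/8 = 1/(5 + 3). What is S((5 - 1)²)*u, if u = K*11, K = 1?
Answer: -11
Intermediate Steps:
u = 11 (u = 1*11 = 11)
S(k) = -1 (S(k) = -8/(5 + 3) = -8/8 = -8*⅛ = -1)
S((5 - 1)²)*u = -1*11 = -11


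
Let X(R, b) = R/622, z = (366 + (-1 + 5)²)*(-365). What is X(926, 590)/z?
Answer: -463/43362730 ≈ -1.0677e-5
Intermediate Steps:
z = -139430 (z = (366 + 4²)*(-365) = (366 + 16)*(-365) = 382*(-365) = -139430)
X(R, b) = R/622 (X(R, b) = R*(1/622) = R/622)
X(926, 590)/z = ((1/622)*926)/(-139430) = (463/311)*(-1/139430) = -463/43362730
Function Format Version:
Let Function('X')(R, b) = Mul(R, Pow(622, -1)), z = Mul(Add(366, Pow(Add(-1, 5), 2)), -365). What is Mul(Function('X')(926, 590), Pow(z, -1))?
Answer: Rational(-463, 43362730) ≈ -1.0677e-5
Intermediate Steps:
z = -139430 (z = Mul(Add(366, Pow(4, 2)), -365) = Mul(Add(366, 16), -365) = Mul(382, -365) = -139430)
Function('X')(R, b) = Mul(Rational(1, 622), R) (Function('X')(R, b) = Mul(R, Rational(1, 622)) = Mul(Rational(1, 622), R))
Mul(Function('X')(926, 590), Pow(z, -1)) = Mul(Mul(Rational(1, 622), 926), Pow(-139430, -1)) = Mul(Rational(463, 311), Rational(-1, 139430)) = Rational(-463, 43362730)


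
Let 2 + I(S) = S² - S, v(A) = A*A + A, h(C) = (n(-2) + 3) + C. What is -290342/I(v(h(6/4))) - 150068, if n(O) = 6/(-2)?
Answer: -24604516/133 ≈ -1.8500e+5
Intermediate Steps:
n(O) = -3 (n(O) = 6*(-½) = -3)
h(C) = C (h(C) = (-3 + 3) + C = 0 + C = C)
v(A) = A + A² (v(A) = A² + A = A + A²)
I(S) = -2 + S² - S (I(S) = -2 + (S² - S) = -2 + S² - S)
-290342/I(v(h(6/4))) - 150068 = -290342/(-2 + ((6/4)*(1 + 6/4))² - 6/4*(1 + 6/4)) - 150068 = -290342/(-2 + ((6*(¼))*(1 + 6*(¼)))² - 6*(¼)*(1 + 6*(¼))) - 150068 = -290342/(-2 + (3*(1 + 3/2)/2)² - 3*(1 + 3/2)/2) - 150068 = -290342/(-2 + ((3/2)*(5/2))² - 3*5/(2*2)) - 150068 = -290342/(-2 + (15/4)² - 1*15/4) - 150068 = -290342/(-2 + 225/16 - 15/4) - 150068 = -290342/133/16 - 150068 = -290342*16/133 - 150068 = -4645472/133 - 150068 = -24604516/133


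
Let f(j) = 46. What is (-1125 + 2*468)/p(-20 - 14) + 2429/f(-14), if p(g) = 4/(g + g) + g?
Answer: 518063/8878 ≈ 58.354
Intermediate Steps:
p(g) = g + 2/g (p(g) = 4/(2*g) + g = (1/(2*g))*4 + g = 2/g + g = g + 2/g)
(-1125 + 2*468)/p(-20 - 14) + 2429/f(-14) = (-1125 + 2*468)/((-20 - 14) + 2/(-20 - 14)) + 2429/46 = (-1125 + 936)/(-34 + 2/(-34)) + 2429*(1/46) = -189/(-34 + 2*(-1/34)) + 2429/46 = -189/(-34 - 1/17) + 2429/46 = -189/(-579/17) + 2429/46 = -189*(-17/579) + 2429/46 = 1071/193 + 2429/46 = 518063/8878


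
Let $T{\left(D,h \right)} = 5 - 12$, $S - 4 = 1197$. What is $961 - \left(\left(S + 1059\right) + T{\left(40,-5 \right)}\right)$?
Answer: $-1292$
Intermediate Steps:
$S = 1201$ ($S = 4 + 1197 = 1201$)
$T{\left(D,h \right)} = -7$ ($T{\left(D,h \right)} = 5 - 12 = -7$)
$961 - \left(\left(S + 1059\right) + T{\left(40,-5 \right)}\right) = 961 - \left(\left(1201 + 1059\right) - 7\right) = 961 - \left(2260 - 7\right) = 961 - 2253 = -1292$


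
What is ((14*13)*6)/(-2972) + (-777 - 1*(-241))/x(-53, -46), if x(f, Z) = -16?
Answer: 49235/1486 ≈ 33.133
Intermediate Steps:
((14*13)*6)/(-2972) + (-777 - 1*(-241))/x(-53, -46) = ((14*13)*6)/(-2972) + (-777 - 1*(-241))/(-16) = (182*6)*(-1/2972) + (-777 + 241)*(-1/16) = 1092*(-1/2972) - 536*(-1/16) = -273/743 + 67/2 = 49235/1486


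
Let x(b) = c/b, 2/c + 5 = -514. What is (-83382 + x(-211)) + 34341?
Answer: -5370430867/109509 ≈ -49041.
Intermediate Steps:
c = -2/519 (c = 2/(-5 - 514) = 2/(-519) = 2*(-1/519) = -2/519 ≈ -0.0038536)
x(b) = -2/(519*b)
(-83382 + x(-211)) + 34341 = (-83382 - 2/519/(-211)) + 34341 = (-83382 - 2/519*(-1/211)) + 34341 = (-83382 + 2/109509) + 34341 = -9131079436/109509 + 34341 = -5370430867/109509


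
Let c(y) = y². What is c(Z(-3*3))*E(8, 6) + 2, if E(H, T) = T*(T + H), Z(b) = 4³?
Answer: 344066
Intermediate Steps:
Z(b) = 64
E(H, T) = T*(H + T)
c(Z(-3*3))*E(8, 6) + 2 = 64²*(6*(8 + 6)) + 2 = 4096*(6*14) + 2 = 4096*84 + 2 = 344064 + 2 = 344066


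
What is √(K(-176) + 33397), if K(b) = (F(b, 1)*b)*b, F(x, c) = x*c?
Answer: I*√5418379 ≈ 2327.7*I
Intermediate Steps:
F(x, c) = c*x
K(b) = b³ (K(b) = ((1*b)*b)*b = (b*b)*b = b²*b = b³)
√(K(-176) + 33397) = √((-176)³ + 33397) = √(-5451776 + 33397) = √(-5418379) = I*√5418379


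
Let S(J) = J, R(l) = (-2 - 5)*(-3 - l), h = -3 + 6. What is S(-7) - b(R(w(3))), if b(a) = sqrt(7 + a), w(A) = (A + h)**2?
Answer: -7 - 2*sqrt(70) ≈ -23.733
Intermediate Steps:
h = 3
w(A) = (3 + A)**2 (w(A) = (A + 3)**2 = (3 + A)**2)
R(l) = 21 + 7*l (R(l) = -7*(-3 - l) = 21 + 7*l)
S(-7) - b(R(w(3))) = -7 - sqrt(7 + (21 + 7*(3 + 3)**2)) = -7 - sqrt(7 + (21 + 7*6**2)) = -7 - sqrt(7 + (21 + 7*36)) = -7 - sqrt(7 + (21 + 252)) = -7 - sqrt(7 + 273) = -7 - sqrt(280) = -7 - 2*sqrt(70)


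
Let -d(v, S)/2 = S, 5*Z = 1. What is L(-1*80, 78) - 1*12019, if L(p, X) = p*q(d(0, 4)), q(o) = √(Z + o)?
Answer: -12019 - 16*I*√195 ≈ -12019.0 - 223.43*I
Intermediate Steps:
Z = ⅕ (Z = (⅕)*1 = ⅕ ≈ 0.20000)
d(v, S) = -2*S
q(o) = √(⅕ + o)
L(p, X) = I*p*√195/5 (L(p, X) = p*(√(5 + 25*(-2*4))/5) = p*(√(5 + 25*(-8))/5) = p*(√(5 - 200)/5) = p*(√(-195)/5) = p*((I*√195)/5) = p*(I*√195/5) = I*p*√195/5)
L(-1*80, 78) - 1*12019 = I*(-1*80)*√195/5 - 1*12019 = (⅕)*I*(-80)*√195 - 12019 = -16*I*√195 - 12019 = -12019 - 16*I*√195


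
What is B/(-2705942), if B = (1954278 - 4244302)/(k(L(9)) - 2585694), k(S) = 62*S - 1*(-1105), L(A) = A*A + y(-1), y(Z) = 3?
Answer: -1145012/3489827690951 ≈ -3.2810e-7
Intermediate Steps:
L(A) = 3 + A² (L(A) = A*A + 3 = A² + 3 = 3 + A²)
k(S) = 1105 + 62*S (k(S) = 62*S + 1105 = 1105 + 62*S)
B = 2290024/2579381 (B = (1954278 - 4244302)/((1105 + 62*(3 + 9²)) - 2585694) = -2290024/((1105 + 62*(3 + 81)) - 2585694) = -2290024/((1105 + 62*84) - 2585694) = -2290024/((1105 + 5208) - 2585694) = -2290024/(6313 - 2585694) = -2290024/(-2579381) = -2290024*(-1/2579381) = 2290024/2579381 ≈ 0.88782)
B/(-2705942) = (2290024/2579381)/(-2705942) = (2290024/2579381)*(-1/2705942) = -1145012/3489827690951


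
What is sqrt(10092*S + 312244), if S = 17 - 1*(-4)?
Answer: 724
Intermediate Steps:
S = 21 (S = 17 + 4 = 21)
sqrt(10092*S + 312244) = sqrt(10092*21 + 312244) = sqrt(211932 + 312244) = sqrt(524176) = 724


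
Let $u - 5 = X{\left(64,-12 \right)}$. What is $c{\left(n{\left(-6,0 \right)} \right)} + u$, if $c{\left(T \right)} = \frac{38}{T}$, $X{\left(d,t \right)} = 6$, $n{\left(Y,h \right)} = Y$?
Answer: $\frac{14}{3} \approx 4.6667$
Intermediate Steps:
$u = 11$ ($u = 5 + 6 = 11$)
$c{\left(n{\left(-6,0 \right)} \right)} + u = \frac{38}{-6} + 11 = 38 \left(- \frac{1}{6}\right) + 11 = - \frac{19}{3} + 11 = \frac{14}{3}$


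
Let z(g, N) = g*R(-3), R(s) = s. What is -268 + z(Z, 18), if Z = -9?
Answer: -241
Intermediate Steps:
z(g, N) = -3*g (z(g, N) = g*(-3) = -3*g)
-268 + z(Z, 18) = -268 - 3*(-9) = -268 + 27 = -241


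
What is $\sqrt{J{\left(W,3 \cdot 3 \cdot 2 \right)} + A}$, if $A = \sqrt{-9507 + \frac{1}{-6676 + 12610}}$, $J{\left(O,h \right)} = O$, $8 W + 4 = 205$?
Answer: $\frac{\sqrt{3538841778 + 23736 i \sqrt{334763862558}}}{11868} \approx 7.9314 + 6.1467 i$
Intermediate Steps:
$W = \frac{201}{8}$ ($W = - \frac{1}{2} + \frac{1}{8} \cdot 205 = - \frac{1}{2} + \frac{205}{8} = \frac{201}{8} \approx 25.125$)
$A = \frac{i \sqrt{334763862558}}{5934}$ ($A = \sqrt{-9507 + \frac{1}{5934}} = \sqrt{- \frac{56414537}{5934}} = \frac{i \sqrt{334763862558}}{5934} \approx 97.504 i$)
$\sqrt{J{\left(W,3 \cdot 3 \cdot 2 \right)} + A} = \sqrt{\frac{201}{8} + \frac{i \sqrt{334763862558}}{5934}}$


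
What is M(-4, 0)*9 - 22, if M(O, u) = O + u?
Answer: -58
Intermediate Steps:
M(-4, 0)*9 - 22 = (-4 + 0)*9 - 22 = -4*9 - 22 = -36 - 22 = -58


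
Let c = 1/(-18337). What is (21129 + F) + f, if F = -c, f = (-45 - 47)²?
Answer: 542646842/18337 ≈ 29593.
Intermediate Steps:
f = 8464 (f = (-92)² = 8464)
c = -1/18337 ≈ -5.4535e-5
F = 1/18337 (F = -1*(-1/18337) = 1/18337 ≈ 5.4535e-5)
(21129 + F) + f = (21129 + 1/18337) + 8464 = 387442474/18337 + 8464 = 542646842/18337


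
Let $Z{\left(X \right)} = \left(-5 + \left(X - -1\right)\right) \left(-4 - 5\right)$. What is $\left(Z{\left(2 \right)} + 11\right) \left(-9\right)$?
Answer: $-261$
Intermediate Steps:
$Z{\left(X \right)} = 36 - 9 X$ ($Z{\left(X \right)} = \left(-5 + \left(X + 1\right)\right) \left(-9\right) = \left(-5 + \left(1 + X\right)\right) \left(-9\right) = \left(-4 + X\right) \left(-9\right) = 36 - 9 X$)
$\left(Z{\left(2 \right)} + 11\right) \left(-9\right) = \left(\left(36 - 18\right) + 11\right) \left(-9\right) = \left(18 + 11\right) \left(-9\right) = 29 \left(-9\right) = -261$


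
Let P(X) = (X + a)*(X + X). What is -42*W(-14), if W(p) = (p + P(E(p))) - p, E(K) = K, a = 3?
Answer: -12936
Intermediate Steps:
P(X) = 2*X*(3 + X) (P(X) = (X + 3)*(X + X) = (3 + X)*(2*X) = 2*X*(3 + X))
W(p) = 2*p*(3 + p) (W(p) = (p + 2*p*(3 + p)) - p = 2*p*(3 + p))
-42*W(-14) = -84*(-14)*(3 - 14) = -84*(-14)*(-11) = -42*308 = -12936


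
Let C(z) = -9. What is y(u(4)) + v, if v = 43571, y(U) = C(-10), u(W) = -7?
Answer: 43562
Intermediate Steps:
y(U) = -9
y(u(4)) + v = -9 + 43571 = 43562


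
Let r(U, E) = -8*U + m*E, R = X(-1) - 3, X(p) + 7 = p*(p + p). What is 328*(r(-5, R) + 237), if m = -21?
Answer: 145960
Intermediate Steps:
X(p) = -7 + 2*p² (X(p) = -7 + p*(p + p) = -7 + p*(2*p) = -7 + 2*p²)
R = -8 (R = (-7 + 2*(-1)²) - 3 = (-7 + 2*1) - 3 = (-7 + 2) - 3 = -5 - 3 = -8)
r(U, E) = -21*E - 8*U (r(U, E) = -8*U - 21*E = -21*E - 8*U)
328*(r(-5, R) + 237) = 328*((-21*(-8) - 8*(-5)) + 237) = 328*((168 + 40) + 237) = 328*(208 + 237) = 328*445 = 145960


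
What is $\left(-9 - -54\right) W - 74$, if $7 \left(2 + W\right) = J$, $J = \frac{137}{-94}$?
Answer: $- \frac{114077}{658} \approx -173.37$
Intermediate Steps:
$J = - \frac{137}{94}$ ($J = 137 \left(- \frac{1}{94}\right) = - \frac{137}{94} \approx -1.4574$)
$W = - \frac{1453}{658}$ ($W = -2 + \frac{1}{7} \left(- \frac{137}{94}\right) = -2 - \frac{137}{658} = - \frac{1453}{658} \approx -2.2082$)
$\left(-9 - -54\right) W - 74 = \left(-9 - -54\right) \left(- \frac{1453}{658}\right) - 74 = \left(-9 + 54\right) \left(- \frac{1453}{658}\right) - 74 = 45 \left(- \frac{1453}{658}\right) - 74 = - \frac{65385}{658} - 74 = - \frac{114077}{658}$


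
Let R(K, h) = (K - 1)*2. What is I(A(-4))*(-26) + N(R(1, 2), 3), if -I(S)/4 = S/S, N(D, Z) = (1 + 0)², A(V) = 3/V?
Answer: 105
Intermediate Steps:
R(K, h) = -2 + 2*K (R(K, h) = (-1 + K)*2 = -2 + 2*K)
N(D, Z) = 1 (N(D, Z) = 1² = 1)
I(S) = -4 (I(S) = -4*S/S = -4*1 = -4)
I(A(-4))*(-26) + N(R(1, 2), 3) = -4*(-26) + 1 = 104 + 1 = 105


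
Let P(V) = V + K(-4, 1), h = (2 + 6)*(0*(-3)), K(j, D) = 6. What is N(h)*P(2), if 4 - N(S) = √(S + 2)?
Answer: 32 - 8*√2 ≈ 20.686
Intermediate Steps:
h = 0 (h = 8*0 = 0)
P(V) = 6 + V (P(V) = V + 6 = 6 + V)
N(S) = 4 - √(2 + S) (N(S) = 4 - √(S + 2) = 4 - √(2 + S))
N(h)*P(2) = (4 - √(2 + 0))*(6 + 2) = (4 - √2)*8 = 32 - 8*√2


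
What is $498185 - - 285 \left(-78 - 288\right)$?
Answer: $393875$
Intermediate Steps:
$498185 - - 285 \left(-78 - 288\right) = 498185 - \left(-285\right) \left(-366\right) = 498185 - 104310 = 393875$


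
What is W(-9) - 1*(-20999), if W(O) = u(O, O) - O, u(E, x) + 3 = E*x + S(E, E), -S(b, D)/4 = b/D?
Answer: 21082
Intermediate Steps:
S(b, D) = -4*b/D
u(E, x) = -7 + E*x (u(E, x) = -3 + (E*x - 4*E/E) = -3 + (E*x - 4) = -3 + (-4 + E*x) = -7 + E*x)
W(O) = -7 + O² - O (W(O) = (-7 + O*O) - O = (-7 + O²) - O = -7 + O² - O)
W(-9) - 1*(-20999) = (-7 + (-9)² - 1*(-9)) - 1*(-20999) = (-7 + 81 + 9) + 20999 = 83 + 20999 = 21082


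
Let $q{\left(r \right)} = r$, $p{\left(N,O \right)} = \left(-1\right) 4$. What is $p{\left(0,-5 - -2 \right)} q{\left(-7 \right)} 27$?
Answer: $756$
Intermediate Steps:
$p{\left(N,O \right)} = -4$
$p{\left(0,-5 - -2 \right)} q{\left(-7 \right)} 27 = \left(-4\right) \left(-7\right) 27 = 28 \cdot 27 = 756$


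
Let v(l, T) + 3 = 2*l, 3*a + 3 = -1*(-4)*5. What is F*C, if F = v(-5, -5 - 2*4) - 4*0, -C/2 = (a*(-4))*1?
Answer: -1768/3 ≈ -589.33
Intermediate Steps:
a = 17/3 (a = -1 + (-1*(-4)*5)/3 = -1 + (4*5)/3 = -1 + (⅓)*20 = -1 + 20/3 = 17/3 ≈ 5.6667)
v(l, T) = -3 + 2*l
C = 136/3 (C = -2*(17/3)*(-4) = -(-136)/3 = -2*(-68/3) = 136/3 ≈ 45.333)
F = -13 (F = (-3 + 2*(-5)) - 4*0 = (-3 - 10) + 0 = -13 + 0 = -13)
F*C = -13*136/3 = -1768/3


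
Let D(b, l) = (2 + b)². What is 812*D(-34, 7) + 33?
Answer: 831521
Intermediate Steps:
812*D(-34, 7) + 33 = 812*(2 - 34)² + 33 = 812*(-32)² + 33 = 812*1024 + 33 = 831488 + 33 = 831521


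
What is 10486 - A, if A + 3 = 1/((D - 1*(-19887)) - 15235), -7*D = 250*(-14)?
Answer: 54039327/5152 ≈ 10489.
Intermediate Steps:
D = 500 (D = -250*(-14)/7 = -1/7*(-3500) = 500)
A = -15455/5152 (A = -3 + 1/((500 - 1*(-19887)) - 15235) = -3 + 1/((500 + 19887) - 15235) = -3 + 1/(20387 - 15235) = -3 + 1/5152 = -15455/5152 ≈ -2.9998)
10486 - A = 10486 - 1*(-15455/5152) = 10486 + 15455/5152 = 54039327/5152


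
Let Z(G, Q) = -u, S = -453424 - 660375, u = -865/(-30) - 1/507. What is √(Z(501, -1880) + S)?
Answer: 3*I*√83660846/26 ≈ 1055.4*I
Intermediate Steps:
u = 9745/338 (u = -865*(-1/30) - 1*1/507 = 173/6 - 1/507 = 9745/338 ≈ 28.831)
S = -1113799
Z(G, Q) = -9745/338 (Z(G, Q) = -1*9745/338 = -9745/338)
√(Z(501, -1880) + S) = √(-9745/338 - 1113799) = √(-376473807/338) = 3*I*√83660846/26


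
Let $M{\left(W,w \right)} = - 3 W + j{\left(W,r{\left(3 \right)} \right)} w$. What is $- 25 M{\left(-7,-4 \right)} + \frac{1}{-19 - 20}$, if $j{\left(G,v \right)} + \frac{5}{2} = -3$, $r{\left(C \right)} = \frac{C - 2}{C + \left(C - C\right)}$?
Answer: $- \frac{41926}{39} \approx -1075.0$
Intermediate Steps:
$r{\left(C \right)} = \frac{-2 + C}{C}$ ($r{\left(C \right)} = \frac{-2 + C}{C + 0} = \frac{-2 + C}{C}$)
$j{\left(G,v \right)} = - \frac{11}{2}$ ($j{\left(G,v \right)} = - \frac{5}{2} - 3 = - \frac{11}{2}$)
$M{\left(W,w \right)} = - 3 W - \frac{11 w}{2}$
$- 25 M{\left(-7,-4 \right)} + \frac{1}{-19 - 20} = - 25 \left(\left(-3\right) \left(-7\right) - -22\right) + \frac{1}{-19 - 20} = - 25 \left(21 + 22\right) + \frac{1}{-39} = \left(-25\right) 43 - \frac{1}{39} = -1075 - \frac{1}{39} = - \frac{41926}{39}$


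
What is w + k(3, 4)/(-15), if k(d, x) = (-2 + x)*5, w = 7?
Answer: 19/3 ≈ 6.3333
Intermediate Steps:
k(d, x) = -10 + 5*x
w + k(3, 4)/(-15) = 7 + (-10 + 5*4)/(-15) = 7 + (-10 + 20)*(-1/15) = 7 + 10*(-1/15) = 7 - ⅔ = 19/3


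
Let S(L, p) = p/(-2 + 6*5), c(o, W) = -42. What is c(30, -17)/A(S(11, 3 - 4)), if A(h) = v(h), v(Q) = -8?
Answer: 21/4 ≈ 5.2500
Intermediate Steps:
S(L, p) = p/28 (S(L, p) = p/(-2 + 30) = p/28)
A(h) = -8
c(30, -17)/A(S(11, 3 - 4)) = -42/(-8) = -42*(-⅛) = 21/4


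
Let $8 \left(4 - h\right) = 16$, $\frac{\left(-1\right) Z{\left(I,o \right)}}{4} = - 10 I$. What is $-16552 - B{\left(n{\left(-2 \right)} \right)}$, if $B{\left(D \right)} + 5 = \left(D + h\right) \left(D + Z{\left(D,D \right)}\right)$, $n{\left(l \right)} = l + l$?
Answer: $-16875$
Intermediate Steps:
$Z{\left(I,o \right)} = 40 I$ ($Z{\left(I,o \right)} = - 4 \left(- 10 I\right) = 40 I$)
$n{\left(l \right)} = 2 l$
$h = 2$ ($h = 4 - 2 = 2$)
$B{\left(D \right)} = -5 + 41 D \left(2 + D\right)$ ($B{\left(D \right)} = -5 + \left(D + 2\right) \left(D + 40 D\right) = -5 + \left(2 + D\right) 41 D = -5 + 41 D \left(2 + D\right)$)
$-16552 - B{\left(n{\left(-2 \right)} \right)} = -16552 - \left(-5 + 41 \left(2 \left(-2\right)\right)^{2} + 82 \cdot 2 \left(-2\right)\right) = -16552 - \left(-5 + 41 \left(-4\right)^{2} + 82 \left(-4\right)\right) = -16552 - \left(-5 + 41 \cdot 16 - 328\right) = -16552 - \left(-5 + 656 - 328\right) = -16552 - 323 = -16875$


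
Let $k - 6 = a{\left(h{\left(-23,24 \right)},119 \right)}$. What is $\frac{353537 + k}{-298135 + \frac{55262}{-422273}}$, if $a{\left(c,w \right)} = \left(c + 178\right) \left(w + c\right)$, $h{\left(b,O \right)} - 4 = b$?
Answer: $- \frac{156005803939}{125894416117} \approx -1.2392$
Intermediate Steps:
$h{\left(b,O \right)} = 4 + b$
$a{\left(c,w \right)} = \left(178 + c\right) \left(c + w\right)$
$k = 15906$ ($k = 6 + \left(\left(4 - 23\right)^{2} + 178 \left(4 - 23\right) + 178 \cdot 119 + \left(4 - 23\right) 119\right) = 6 + \left(\left(-19\right)^{2} + 178 \left(-19\right) + 21182 - 2261\right) = 6 + \left(361 - 3382 + 21182 - 2261\right) = 6 + 15900 = 15906$)
$\frac{353537 + k}{-298135 + \frac{55262}{-422273}} = \frac{353537 + 15906}{-298135 + \frac{55262}{-422273}} = \frac{369443}{-298135 + 55262 \left(- \frac{1}{422273}\right)} = \frac{369443}{-298135 - \frac{55262}{422273}} = \frac{369443}{- \frac{125894416117}{422273}} = 369443 \left(- \frac{422273}{125894416117}\right) = - \frac{156005803939}{125894416117}$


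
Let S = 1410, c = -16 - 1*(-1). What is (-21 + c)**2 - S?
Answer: -114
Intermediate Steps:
c = -15 (c = -16 + 1 = -15)
(-21 + c)**2 - S = (-21 - 15)**2 - 1*1410 = (-36)**2 - 1410 = 1296 - 1410 = -114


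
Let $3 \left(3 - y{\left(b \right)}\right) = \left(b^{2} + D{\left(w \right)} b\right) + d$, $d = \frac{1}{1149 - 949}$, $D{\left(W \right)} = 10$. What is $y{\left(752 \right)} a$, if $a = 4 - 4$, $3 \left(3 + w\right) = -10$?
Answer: $0$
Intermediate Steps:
$w = - \frac{19}{3}$ ($w = -3 + \frac{1}{3} \left(-10\right) = -3 - \frac{10}{3} = - \frac{19}{3} \approx -6.3333$)
$a = 0$ ($a = 4 - 4 = 0$)
$d = \frac{1}{200} \approx 0.005$
$y{\left(b \right)} = \frac{1799}{600} - \frac{10 b}{3} - \frac{b^{2}}{3}$ ($y{\left(b \right)} = 3 - \frac{\left(b^{2} + 10 b\right) + \frac{1}{200}}{3} = 3 - \frac{\frac{1}{200} + b^{2} + 10 b}{3} = 3 - \left(\frac{1}{600} + \frac{b^{2}}{3} + \frac{10 b}{3}\right) = \frac{1799}{600} - \frac{10 b}{3} - \frac{b^{2}}{3}$)
$y{\left(752 \right)} a = \left(\frac{1799}{600} - \frac{7520}{3} - \frac{752^{2}}{3}\right) 0 = \left(\frac{1799}{600} - \frac{7520}{3} - \frac{565504}{3}\right) 0 = \left(- \frac{114603001}{600}\right) 0 = 0$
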